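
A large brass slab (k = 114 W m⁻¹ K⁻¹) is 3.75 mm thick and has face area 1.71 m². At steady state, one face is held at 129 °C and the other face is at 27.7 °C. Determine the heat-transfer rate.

Q = kA·ΔT/L = 114 × 1.71 × |129 °C − 27.7 °C| / 0.00375 = 5.27×10^6 W

Q = 5.27×10^6 W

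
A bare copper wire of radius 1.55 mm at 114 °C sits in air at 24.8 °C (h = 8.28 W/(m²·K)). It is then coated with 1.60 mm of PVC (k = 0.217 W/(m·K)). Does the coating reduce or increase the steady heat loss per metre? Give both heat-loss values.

increases: 7.19 → 13.5 W/m

Critical radius for a cylinder: r_cr = k/h = 0.0262 m = 2.62 cm.
Outer radius after coating: r₂ = 0.00155 + 0.00160 = 0.00315 m.
Since r₁ < r_cr and r₂ ≤ r_cr, the coating moves toward the maximum at r_cr — heat loss rises.
Bare: R = 1/(2πr₁h) = 12.40 m·K/W; Q = 89.2/12.40 = 7.19 W/m.
Coated: R = R_cond + R_conv = 6.622 m·K/W; Q = 89.2/6.622 = 13.5 W/m.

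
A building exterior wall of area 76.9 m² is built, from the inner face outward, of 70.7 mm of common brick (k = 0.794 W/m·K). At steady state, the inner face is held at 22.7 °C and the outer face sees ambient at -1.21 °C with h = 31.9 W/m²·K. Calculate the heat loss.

Series thermal resistances, inner to outer:
  R_common brick = L/(kA) = 0.0707/(0.794·76.9) = 0.001158 K/W
  R_conv,out = 1/(hA) = 1/(31.9·76.9) = 4.076×10^-4 K/W
ΣR = 0.001158 + 4.076×10^-4 = 0.001566 K/W
Q = ΔT/ΣR = (22.7 °C − -1.21 °C)/0.001566 = 15300 W

Q = 15.3 kW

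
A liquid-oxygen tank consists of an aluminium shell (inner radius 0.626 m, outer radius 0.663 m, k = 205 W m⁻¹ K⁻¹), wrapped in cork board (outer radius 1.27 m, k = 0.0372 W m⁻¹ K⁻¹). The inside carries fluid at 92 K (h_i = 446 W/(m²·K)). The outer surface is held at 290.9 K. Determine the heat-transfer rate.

Q = 129 W

Series thermal resistances, inner to outer:
  R_conv,in = 1/(4πr²h) = 1/(4π·0.626²·446) = 4.553×10^-4 K/W
  R_aluminium = (1/0.626 − 1/0.663)/(4πk) = 0.08915/(4π·205) = 3.461×10^-5 K/W
  R_cork board = (1/0.663 − 1/1.27)/(4πk) = 0.7209/(4π·0.0372) = 1.542 K/W
ΣR = 4.553×10^-4 + 3.461×10^-5 + 1.542 = 1.542 K/W
Q = ΔT/ΣR = (92 K − 290.9 K)/1.542 = -129 W
(Negative Q ⇒ heat flows inward; heat gain = 129 W.)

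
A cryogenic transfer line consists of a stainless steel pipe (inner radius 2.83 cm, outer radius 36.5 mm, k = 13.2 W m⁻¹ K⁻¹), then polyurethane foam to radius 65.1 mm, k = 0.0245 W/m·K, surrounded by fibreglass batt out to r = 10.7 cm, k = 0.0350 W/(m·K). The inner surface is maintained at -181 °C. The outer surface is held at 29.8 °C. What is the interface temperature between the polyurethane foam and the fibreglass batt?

Resistance network (inner→outer):
  R'_stainless steel = ln(0.0365/0.0283)/(2πk) = 0.2545/(2π·13.2) = 0.003068 m·K/W
  R'_polyurethane foam = ln(0.0651/0.0365)/(2πk) = 0.5786/(2π·0.0245) = 3.759 m·K/W
  R'_fibreglass batt = ln(0.107/0.0651)/(2πk) = 0.4969/(2π·0.0350) = 2.260 m·K/W
ΣR = 0.003068 + 3.759 + 2.260 = 6.022 m·K/W
Q' = ΔT/ΣR = (-181 °C − 29.8 °C)/6.022 = -35.00 W/m
From the inner boundary to the polyurethane foam/fibreglass batt interface, ΣR_partial = 3.762 m·K/W.
T_interface = T_in − Q'·ΣR_partial = -181 °C − (-35.00)(3.762) = -49.3 °C

T = -49.3 °C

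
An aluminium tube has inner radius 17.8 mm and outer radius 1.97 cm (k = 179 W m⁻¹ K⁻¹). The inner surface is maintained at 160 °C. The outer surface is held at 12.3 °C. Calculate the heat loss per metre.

Q' = 1.64×10^6 W/m

Q' = 2πk·ΔT/ln(r₂/r₁) = 2π × 179 × 147.7 / ln(0.0197/0.0178) = 1.64×10^6 W/m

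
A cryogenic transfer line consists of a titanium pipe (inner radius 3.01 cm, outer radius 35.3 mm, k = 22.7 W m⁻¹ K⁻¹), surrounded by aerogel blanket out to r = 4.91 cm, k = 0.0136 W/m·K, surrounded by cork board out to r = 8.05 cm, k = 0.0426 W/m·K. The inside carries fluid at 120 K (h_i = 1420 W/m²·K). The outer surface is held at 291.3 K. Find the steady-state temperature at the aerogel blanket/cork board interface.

Treat each layer as a resistance in series:
  R'_conv,in = 1/(2πr h) = 1/(2π·0.0301·1420) = 0.003724 m·K/W
  R'_titanium = ln(0.0353/0.0301)/(2πk) = 0.1594/(2π·22.7) = 0.001117 m·K/W
  R'_aerogel blanket = ln(0.0491/0.0353)/(2πk) = 0.3300/(2π·0.0136) = 3.862 m·K/W
  R'_cork board = ln(0.0805/0.0491)/(2πk) = 0.4944/(2π·0.0426) = 1.847 m·K/W
ΣR = 0.003724 + 0.001117 + 3.862 + 1.847 = 5.714 m·K/W
Q' = ΔT/ΣR = (120 K − 291.3 K)/5.714 = -29.98 W/m
From the inner boundary to the aerogel blanket/cork board interface, ΣR_partial = 3.867 m·K/W.
T_interface = T_in − Q'·ΣR_partial = 120 K − (-29.98)(3.867) = 235.9 K

T = 235.9 K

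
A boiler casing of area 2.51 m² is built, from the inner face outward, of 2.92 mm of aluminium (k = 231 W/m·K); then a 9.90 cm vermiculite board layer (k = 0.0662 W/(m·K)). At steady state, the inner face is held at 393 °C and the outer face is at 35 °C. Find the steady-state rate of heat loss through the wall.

Series thermal resistances, inner to outer:
  R_aluminium = L/(kA) = 0.00292/(231·2.51) = 5.036×10^-6 K/W
  R_vermiculite board = L/(kA) = 0.0990/(0.0662·2.51) = 0.5958 K/W
ΣR = 5.036×10^-6 + 0.5958 = 0.5958 K/W
Q = ΔT/ΣR = (393 °C − 35 °C)/0.5958 = 601 W

Q = 601 W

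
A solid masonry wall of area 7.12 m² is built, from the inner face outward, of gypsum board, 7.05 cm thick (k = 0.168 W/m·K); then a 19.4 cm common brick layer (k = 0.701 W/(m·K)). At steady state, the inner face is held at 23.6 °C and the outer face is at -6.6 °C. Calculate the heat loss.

Q = 309 W

Series thermal resistances, inner to outer:
  R_gypsum board = L/(kA) = 0.0705/(0.168·7.12) = 0.05894 K/W
  R_common brick = L/(kA) = 0.194/(0.701·7.12) = 0.03887 K/W
ΣR = 0.05894 + 0.03887 = 0.09781 K/W
Q = ΔT/ΣR = (23.6 °C − -6.6 °C)/0.09781 = 309 W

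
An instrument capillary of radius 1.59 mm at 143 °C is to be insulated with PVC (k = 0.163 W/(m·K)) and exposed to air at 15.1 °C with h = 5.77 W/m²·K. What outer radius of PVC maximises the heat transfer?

For a cylinder, r_cr = k_ins/h = 0.163/5.77 = 0.0282 m = 2.82 cm

r_cr = 2.82 cm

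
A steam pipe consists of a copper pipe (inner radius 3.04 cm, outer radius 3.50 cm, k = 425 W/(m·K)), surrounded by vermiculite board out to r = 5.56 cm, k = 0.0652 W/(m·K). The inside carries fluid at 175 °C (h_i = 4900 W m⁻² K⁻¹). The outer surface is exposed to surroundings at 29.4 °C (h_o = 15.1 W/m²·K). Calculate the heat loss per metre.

Resistance network (inner→outer):
  R'_conv,in = 1/(2πr h) = 1/(2π·0.0304·4900) = 0.001068 m·K/W
  R'_copper = ln(0.0350/0.0304)/(2πk) = 0.1409/(2π·425) = 5.277×10^-5 m·K/W
  R'_vermiculite board = ln(0.0556/0.0350)/(2πk) = 0.4628/(2π·0.0652) = 1.130 m·K/W
  R'_conv,out = 1/(2πr h) = 1/(2π·0.0556·15.1) = 0.1896 m·K/W
ΣR = 0.001068 + 5.277×10^-5 + 1.130 + 0.1896 = 1.321 m·K/W
Q' = ΔT/ΣR = (175 °C − 29.4 °C)/1.321 = 110 W/m

Q' = 110 W/m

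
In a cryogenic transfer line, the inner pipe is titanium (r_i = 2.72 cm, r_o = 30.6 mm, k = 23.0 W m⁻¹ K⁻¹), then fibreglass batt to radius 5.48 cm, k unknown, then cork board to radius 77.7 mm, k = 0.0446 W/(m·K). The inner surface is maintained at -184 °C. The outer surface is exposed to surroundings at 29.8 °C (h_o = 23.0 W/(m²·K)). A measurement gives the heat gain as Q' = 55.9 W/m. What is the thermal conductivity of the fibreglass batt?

k = 0.0373 W/m·K

ΣR = ΔT/Q' = |-184 − 29.8|/55.9 = 3.825 m·K/W
Known resistances:
  R'_titanium = ln(0.0306/0.0272)/(2πk) = 0.1178/(2π·23.0) = 8.150×10^-4 m·K/W
  R'_cork board = ln(0.0777/0.0548)/(2πk) = 0.3492/(2π·0.0446) = 1.246 m·K/W
  R'_conv,out = 1/(2πr h) = 1/(2π·0.0777·23.0) = 0.08906 m·K/W
R_fibreglass batt = ΣR − ΣR_known = 3.825 − 1.336 = 2.489 m·K/W
ln(r₂/r₁)/(2πk) = 2.489 ⇒ k = 0.5827/(2π·2.489) = 0.0373 W/m·K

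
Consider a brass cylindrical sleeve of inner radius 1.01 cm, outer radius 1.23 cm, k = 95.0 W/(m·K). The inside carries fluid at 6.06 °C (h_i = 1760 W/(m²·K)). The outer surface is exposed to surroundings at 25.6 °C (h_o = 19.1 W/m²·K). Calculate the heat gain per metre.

Resistance network (inner→outer):
  R'_conv,in = 1/(2πr h) = 1/(2π·0.0101·1760) = 0.008953 m·K/W
  R'_brass = ln(0.0123/0.0101)/(2πk) = 0.1971/(2π·95.0) = 3.301×10^-4 m·K/W
  R'_conv,out = 1/(2πr h) = 1/(2π·0.0123·19.1) = 0.6775 m·K/W
ΣR = 0.008953 + 3.301×10^-4 + 0.6775 = 0.6868 m·K/W
Q' = ΔT/ΣR = (6.06 °C − 25.6 °C)/0.6868 = -28.5 W/m
(Negative Q' ⇒ heat flows inward; heat gain = 28.5 W/m.)

Q' = 28.5 W/m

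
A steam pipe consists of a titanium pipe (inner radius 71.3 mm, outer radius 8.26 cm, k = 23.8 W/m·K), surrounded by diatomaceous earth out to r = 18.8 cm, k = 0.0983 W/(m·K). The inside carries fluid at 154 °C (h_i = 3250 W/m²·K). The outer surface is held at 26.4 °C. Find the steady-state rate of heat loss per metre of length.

Q' = 95.7 W/m

Resistance network (inner→outer):
  R'_conv,in = 1/(2πr h) = 1/(2π·0.0713·3250) = 6.868×10^-4 m·K/W
  R'_titanium = ln(0.0826/0.0713)/(2πk) = 0.1471/(2π·23.8) = 9.838×10^-4 m·K/W
  R'_diatomaceous earth = ln(0.188/0.0826)/(2πk) = 0.8224/(2π·0.0983) = 1.332 m·K/W
ΣR = 6.868×10^-4 + 9.838×10^-4 + 1.332 = 1.334 m·K/W
Q' = ΔT/ΣR = (154 °C − 26.4 °C)/1.334 = 95.7 W/m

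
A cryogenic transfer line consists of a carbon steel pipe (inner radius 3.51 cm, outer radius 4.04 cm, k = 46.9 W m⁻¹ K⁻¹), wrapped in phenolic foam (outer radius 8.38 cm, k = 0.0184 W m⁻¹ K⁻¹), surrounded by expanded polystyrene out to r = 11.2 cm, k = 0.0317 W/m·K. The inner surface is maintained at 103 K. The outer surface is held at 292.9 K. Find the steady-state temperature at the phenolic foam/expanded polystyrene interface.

T = 257.3 K

Resistance network (inner→outer):
  R'_carbon steel = ln(0.0404/0.0351)/(2πk) = 0.1406/(2π·46.9) = 4.772×10^-4 m·K/W
  R'_phenolic foam = ln(0.0838/0.0404)/(2πk) = 0.7296/(2π·0.0184) = 6.311 m·K/W
  R'_expanded polystyrene = ln(0.112/0.0838)/(2πk) = 0.2901/(2π·0.0317) = 1.456 m·K/W
ΣR = 4.772×10^-4 + 6.311 + 1.456 = 7.767 m·K/W
Q' = ΔT/ΣR = (103 K − 292.9 K)/7.767 = -24.45 W/m
From the inner boundary to the phenolic foam/expanded polystyrene interface, ΣR_partial = 6.311 m·K/W.
T_interface = T_in − Q'·ΣR_partial = 103 K − (-24.45)(6.311) = 257.3 K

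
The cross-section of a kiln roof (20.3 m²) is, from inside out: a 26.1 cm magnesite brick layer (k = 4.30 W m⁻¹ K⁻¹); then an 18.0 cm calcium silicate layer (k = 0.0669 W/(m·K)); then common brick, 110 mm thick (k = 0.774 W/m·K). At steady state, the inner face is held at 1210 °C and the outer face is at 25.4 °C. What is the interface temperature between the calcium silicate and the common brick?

T = 84 °C

Resistance network (inner→outer):
  R_magnesite brick = L/(kA) = 0.261/(4.30·20.3) = 0.002990 K/W
  R_calcium silicate = L/(kA) = 0.180/(0.0669·20.3) = 0.1325 K/W
  R_common brick = L/(kA) = 0.110/(0.774·20.3) = 0.007001 K/W
ΣR = 0.002990 + 0.1325 + 0.007001 = 0.1425 K/W
Q = ΔT/ΣR = (1210 °C − 25.4 °C)/0.1425 = 8313 W
From the inner boundary to the calcium silicate/common brick interface, ΣR_partial = 0.1355 K/W.
T_interface = T_in − Q·ΣR_partial = 1210 °C − (8313)(0.1355) = 84 °C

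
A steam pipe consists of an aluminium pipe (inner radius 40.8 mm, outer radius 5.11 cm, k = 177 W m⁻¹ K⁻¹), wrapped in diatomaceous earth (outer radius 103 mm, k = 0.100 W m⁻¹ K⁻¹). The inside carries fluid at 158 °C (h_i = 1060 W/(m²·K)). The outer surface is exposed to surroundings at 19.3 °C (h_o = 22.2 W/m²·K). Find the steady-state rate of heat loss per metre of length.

Q' = 117 W/m

Resistance network (inner→outer):
  R'_conv,in = 1/(2πr h) = 1/(2π·0.0408·1060) = 0.003680 m·K/W
  R'_aluminium = ln(0.0511/0.0408)/(2πk) = 0.2251/(2π·177) = 2.024×10^-4 m·K/W
  R'_diatomaceous earth = ln(0.103/0.0511)/(2πk) = 0.7009/(2π·0.100) = 1.116 m·K/W
  R'_conv,out = 1/(2πr h) = 1/(2π·0.103·22.2) = 0.06960 m·K/W
ΣR = 0.003680 + 2.024×10^-4 + 1.116 + 0.06960 = 1.189 m·K/W
Q' = ΔT/ΣR = (158 °C − 19.3 °C)/1.189 = 117 W/m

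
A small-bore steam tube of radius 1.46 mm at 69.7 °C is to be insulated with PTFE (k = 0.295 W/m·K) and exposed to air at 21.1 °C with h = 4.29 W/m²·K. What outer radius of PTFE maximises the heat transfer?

r_cr = 6.88 cm

For a cylinder, r_cr = k_ins/h = 0.295/4.29 = 0.0688 m = 6.88 cm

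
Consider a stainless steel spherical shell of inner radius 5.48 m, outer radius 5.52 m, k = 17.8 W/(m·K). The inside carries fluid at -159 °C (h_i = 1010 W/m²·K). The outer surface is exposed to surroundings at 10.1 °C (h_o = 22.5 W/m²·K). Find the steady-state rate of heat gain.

Series thermal resistances, inner to outer:
  R_conv,in = 1/(4πr²h) = 1/(4π·5.48²·1010) = 2.624×10^-6 K/W
  R_stainless steel = (1/5.48 − 1/5.52)/(4πk) = 0.001322/(4π·17.8) = 5.912×10^-6 K/W
  R_conv,out = 1/(4πr²h) = 1/(4π·5.52²·22.5) = 1.161×10^-4 K/W
ΣR = 2.624×10^-6 + 5.912×10^-6 + 1.161×10^-4 = 1.246×10^-4 K/W
Q = ΔT/ΣR = (-159 °C − 10.1 °C)/1.246×10^-4 = -1.36×10^6 W
(Negative Q ⇒ heat flows inward; heat gain = 1.36×10^6 W.)

Q = 1360 kW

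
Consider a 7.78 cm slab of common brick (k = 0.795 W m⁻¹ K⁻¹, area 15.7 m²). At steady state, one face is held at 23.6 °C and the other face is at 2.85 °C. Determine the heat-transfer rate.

Q = 3.33 kW

Q = kA·ΔT/L = 0.795 × 15.7 × |23.6 °C − 2.85 °C| / 0.0778 = 3330 W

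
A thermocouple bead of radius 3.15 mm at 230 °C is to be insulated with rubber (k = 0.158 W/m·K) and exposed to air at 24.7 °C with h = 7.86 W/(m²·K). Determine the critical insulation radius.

For a sphere, r_cr = 2k_ins/h = 2·0.158/7.86 = 0.0402 m = 4.02 cm

r_cr = 4.02 cm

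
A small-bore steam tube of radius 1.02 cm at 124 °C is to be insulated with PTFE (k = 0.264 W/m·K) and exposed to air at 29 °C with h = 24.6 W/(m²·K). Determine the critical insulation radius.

r_cr = 1.07 cm

For a cylinder, r_cr = k_ins/h = 0.264/24.6 = 0.0107 m = 1.07 cm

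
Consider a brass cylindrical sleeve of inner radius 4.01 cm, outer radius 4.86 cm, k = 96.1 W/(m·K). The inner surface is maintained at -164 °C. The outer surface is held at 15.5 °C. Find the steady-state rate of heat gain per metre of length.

Q' = 2πk·ΔT/ln(r₂/r₁) = 2π × 96.1 × 179.5 / ln(0.0486/0.0401) = 5.64×10^5 W/m

Q' = 564 kW/m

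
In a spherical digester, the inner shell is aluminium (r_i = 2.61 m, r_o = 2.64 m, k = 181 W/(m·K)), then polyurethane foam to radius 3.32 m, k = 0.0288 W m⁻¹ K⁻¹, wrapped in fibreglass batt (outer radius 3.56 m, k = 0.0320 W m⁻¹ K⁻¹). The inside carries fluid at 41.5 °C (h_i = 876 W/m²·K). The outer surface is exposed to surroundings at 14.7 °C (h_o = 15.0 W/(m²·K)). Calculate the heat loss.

Resistance network (inner→outer):
  R_conv,in = 1/(4πr²h) = 1/(4π·2.61²·876) = 1.334×10^-5 K/W
  R_aluminium = (1/2.61 − 1/2.64)/(4πk) = 0.004354/(4π·181) = 1.914×10^-6 K/W
  R_polyurethane foam = (1/2.64 − 1/3.32)/(4πk) = 0.07758/(4π·0.0288) = 0.2144 K/W
  R_fibreglass batt = (1/3.32 − 1/3.56)/(4πk) = 0.02031/(4π·0.0320) = 0.05050 K/W
  R_conv,out = 1/(4πr²h) = 1/(4π·3.56²·15.0) = 4.186×10^-4 K/W
ΣR = 1.334×10^-5 + 1.914×10^-6 + 0.2144 + 0.05050 + 4.186×10^-4 = 0.2653 K/W
Q = ΔT/ΣR = (41.5 °C − 14.7 °C)/0.2653 = 101 W

Q = 101 W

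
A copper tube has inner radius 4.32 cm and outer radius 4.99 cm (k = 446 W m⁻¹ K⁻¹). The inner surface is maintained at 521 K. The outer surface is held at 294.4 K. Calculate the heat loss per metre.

Q' = 2πk·ΔT/ln(r₂/r₁) = 2π × 446 × 226.6 / ln(0.0499/0.0432) = 4.40×10^6 W/m

Q' = 4400 kW/m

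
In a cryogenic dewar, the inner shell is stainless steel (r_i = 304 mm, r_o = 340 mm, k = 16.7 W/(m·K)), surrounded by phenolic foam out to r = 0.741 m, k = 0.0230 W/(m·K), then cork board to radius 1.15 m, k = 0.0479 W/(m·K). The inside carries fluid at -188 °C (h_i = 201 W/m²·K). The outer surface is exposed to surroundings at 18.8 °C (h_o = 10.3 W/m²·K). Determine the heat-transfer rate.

Q = 32.7 W

Resistance network (inner→outer):
  R_conv,in = 1/(4πr²h) = 1/(4π·0.304²·201) = 0.004284 K/W
  R_stainless steel = (1/0.304 − 1/0.340)/(4πk) = 0.3483/(4π·16.7) = 0.001660 K/W
  R_phenolic foam = (1/0.340 − 1/0.741)/(4πk) = 1.592/(4π·0.0230) = 5.507 K/W
  R_cork board = (1/0.741 − 1/1.15)/(4πk) = 0.4800/(4π·0.0479) = 0.7974 K/W
  R_conv,out = 1/(4πr²h) = 1/(4π·1.15²·10.3) = 0.005842 K/W
ΣR = 0.004284 + 0.001660 + 5.507 + 0.7974 + 0.005842 = 6.316 K/W
Q = ΔT/ΣR = (-188 °C − 18.8 °C)/6.316 = -32.7 W
(Negative Q ⇒ heat flows inward; heat gain = 32.7 W.)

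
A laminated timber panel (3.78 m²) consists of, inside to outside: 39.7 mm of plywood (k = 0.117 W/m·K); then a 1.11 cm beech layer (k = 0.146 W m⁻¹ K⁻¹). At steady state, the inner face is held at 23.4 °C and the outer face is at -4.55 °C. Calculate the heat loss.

Q = 254 W

Series thermal resistances, inner to outer:
  R_plywood = L/(kA) = 0.0397/(0.117·3.78) = 0.08977 K/W
  R_beech = L/(kA) = 0.0111/(0.146·3.78) = 0.02011 K/W
ΣR = 0.08977 + 0.02011 = 0.1099 K/W
Q = ΔT/ΣR = (23.4 °C − -4.55 °C)/0.1099 = 254 W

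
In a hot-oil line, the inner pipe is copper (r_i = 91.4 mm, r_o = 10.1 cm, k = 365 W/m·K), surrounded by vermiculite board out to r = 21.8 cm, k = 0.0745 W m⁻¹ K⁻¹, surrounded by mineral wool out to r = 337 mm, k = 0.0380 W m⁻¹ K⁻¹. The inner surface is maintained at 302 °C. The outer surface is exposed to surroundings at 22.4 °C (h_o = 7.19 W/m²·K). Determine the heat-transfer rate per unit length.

Q' = 79.1 W/m

Resistance network (inner→outer):
  R'_copper = ln(0.101/0.0914)/(2πk) = 0.09988/(2π·365) = 4.355×10^-5 m·K/W
  R'_vermiculite board = ln(0.218/0.101)/(2πk) = 0.7694/(2π·0.0745) = 1.644 m·K/W
  R'_mineral wool = ln(0.337/0.218)/(2πk) = 0.4356/(2π·0.0380) = 1.824 m·K/W
  R'_conv,out = 1/(2πr h) = 1/(2π·0.337·7.19) = 0.06568 m·K/W
ΣR = 4.355×10^-5 + 1.644 + 1.824 + 0.06568 = 3.534 m·K/W
Q' = ΔT/ΣR = (302 °C − 22.4 °C)/3.534 = 79.1 W/m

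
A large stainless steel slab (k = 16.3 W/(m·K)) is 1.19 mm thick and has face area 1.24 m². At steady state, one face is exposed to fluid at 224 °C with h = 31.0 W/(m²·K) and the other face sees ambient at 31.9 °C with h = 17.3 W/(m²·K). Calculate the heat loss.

Resistance network (inner→outer):
  R_conv,in = 1/(hA) = 1/(31.0·1.24) = 0.02601 K/W
  R_stainless steel = L/(kA) = 0.00119/(16.3·1.24) = 5.888×10^-5 K/W
  R_conv,out = 1/(hA) = 1/(17.3·1.24) = 0.04662 K/W
ΣR = 0.02601 + 5.888×10^-5 + 0.04662 = 0.07269 K/W
Q = ΔT/ΣR = (224 °C − 31.9 °C)/0.07269 = 2640 W

Q = 2.64 kW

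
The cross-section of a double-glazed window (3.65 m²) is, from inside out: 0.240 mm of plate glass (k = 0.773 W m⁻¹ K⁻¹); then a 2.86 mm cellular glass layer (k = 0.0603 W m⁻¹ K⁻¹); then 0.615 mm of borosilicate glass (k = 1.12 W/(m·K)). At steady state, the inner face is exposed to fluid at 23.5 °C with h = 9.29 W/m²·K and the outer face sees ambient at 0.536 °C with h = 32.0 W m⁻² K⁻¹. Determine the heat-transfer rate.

Q = 448 W

Treat each layer as a resistance in series:
  R_conv,in = 1/(hA) = 1/(9.29·3.65) = 0.02949 K/W
  R_plate glass = L/(kA) = 2.40×10^-4/(0.773·3.65) = 8.506×10^-5 K/W
  R_cellular glass = L/(kA) = 0.00286/(0.0603·3.65) = 0.01299 K/W
  R_borosilicate glass = L/(kA) = 6.15×10^-4/(1.12·3.65) = 1.504×10^-4 K/W
  R_conv,out = 1/(hA) = 1/(32.0·3.65) = 0.008562 K/W
ΣR = 0.02949 + 8.506×10^-5 + 0.01299 + 1.504×10^-4 + 0.008562 = 0.05128 K/W
Q = ΔT/ΣR = (23.5 °C − 0.536 °C)/0.05128 = 448 W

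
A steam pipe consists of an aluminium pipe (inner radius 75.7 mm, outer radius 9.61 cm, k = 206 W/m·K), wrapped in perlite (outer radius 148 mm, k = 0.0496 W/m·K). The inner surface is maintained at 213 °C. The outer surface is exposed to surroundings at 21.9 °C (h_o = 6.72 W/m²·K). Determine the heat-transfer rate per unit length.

Series thermal resistances, inner to outer:
  R'_aluminium = ln(0.0961/0.0757)/(2πk) = 0.2386/(2π·206) = 1.844×10^-4 m·K/W
  R'_perlite = ln(0.148/0.0961)/(2πk) = 0.4318/(2π·0.0496) = 1.386 m·K/W
  R'_conv,out = 1/(2πr h) = 1/(2π·0.148·6.72) = 0.1600 m·K/W
ΣR = 1.844×10^-4 + 1.386 + 0.1600 = 1.546 m·K/W
Q' = ΔT/ΣR = (213 °C − 21.9 °C)/1.546 = 124 W/m

Q' = 124 W/m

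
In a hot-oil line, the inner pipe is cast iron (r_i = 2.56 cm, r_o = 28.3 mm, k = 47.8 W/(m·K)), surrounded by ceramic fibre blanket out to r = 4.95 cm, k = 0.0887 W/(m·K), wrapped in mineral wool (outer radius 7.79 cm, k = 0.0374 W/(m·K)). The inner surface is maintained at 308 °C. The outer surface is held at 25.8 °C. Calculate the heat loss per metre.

Q' = 96.2 W/m

Resistance network (inner→outer):
  R'_cast iron = ln(0.0283/0.0256)/(2πk) = 0.1003/(2π·47.8) = 3.339×10^-4 m·K/W
  R'_ceramic fibre blanket = ln(0.0495/0.0283)/(2πk) = 0.5591/(2π·0.0887) = 1.003 m·K/W
  R'_mineral wool = ln(0.0779/0.0495)/(2πk) = 0.4535/(2π·0.0374) = 1.930 m·K/W
ΣR = 3.339×10^-4 + 1.003 + 1.930 = 2.933 m·K/W
Q' = ΔT/ΣR = (308 °C − 25.8 °C)/2.933 = 96.2 W/m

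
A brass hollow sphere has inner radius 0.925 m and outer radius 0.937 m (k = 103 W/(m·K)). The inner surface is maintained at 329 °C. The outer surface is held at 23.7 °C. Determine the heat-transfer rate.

Q = 4πk·ΔT/(1/r₁ − 1/r₂) = 4π × 103 × 305.3 / (1/0.925 − 1/0.937) = 2.85×10^7 W

Q = 28500 kW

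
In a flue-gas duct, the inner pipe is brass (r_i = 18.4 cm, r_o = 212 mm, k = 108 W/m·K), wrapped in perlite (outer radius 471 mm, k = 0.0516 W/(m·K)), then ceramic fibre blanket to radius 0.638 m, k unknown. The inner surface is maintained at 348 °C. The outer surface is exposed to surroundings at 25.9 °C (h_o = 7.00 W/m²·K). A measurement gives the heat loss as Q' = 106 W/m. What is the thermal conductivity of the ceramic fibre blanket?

ΣR = ΔT/Q' = |348 − 25.9|/106 = 3.039 m·K/W
Known resistances:
  R'_brass = ln(0.212/0.184)/(2πk) = 0.1417/(2π·108) = 2.087×10^-4 m·K/W
  R'_perlite = ln(0.471/0.212)/(2πk) = 0.7983/(2π·0.0516) = 2.462 m·K/W
  R'_conv,out = 1/(2πr h) = 1/(2π·0.638·7.00) = 0.03564 m·K/W
R_ceramic fibre blanket = ΣR − ΣR_known = 3.039 − 2.498 = 0.5410 m·K/W
ln(r₂/r₁)/(2πk) = 0.5410 ⇒ k = 0.3035/(2π·0.5410) = 0.0893 W/m·K

k = 0.0893 W/m·K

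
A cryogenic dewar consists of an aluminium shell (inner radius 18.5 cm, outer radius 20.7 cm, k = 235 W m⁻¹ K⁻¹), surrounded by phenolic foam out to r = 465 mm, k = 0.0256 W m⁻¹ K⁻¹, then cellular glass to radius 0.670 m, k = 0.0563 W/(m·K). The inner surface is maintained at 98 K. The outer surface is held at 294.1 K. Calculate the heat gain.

Treat each layer as a resistance in series:
  R_aluminium = (1/0.185 − 1/0.207)/(4πk) = 0.5745/(4π·235) = 1.945×10^-4 K/W
  R_phenolic foam = (1/0.207 − 1/0.465)/(4πk) = 2.680/(4π·0.0256) = 8.332 K/W
  R_cellular glass = (1/0.465 − 1/0.670)/(4πk) = 0.6580/(4π·0.0563) = 0.9301 K/W
ΣR = 1.945×10^-4 + 8.332 + 0.9301 = 9.262 K/W
Q = ΔT/ΣR = (98 K − 294.1 K)/9.262 = -21.2 W
(Negative Q ⇒ heat flows inward; heat gain = 21.2 W.)

Q = 21.2 W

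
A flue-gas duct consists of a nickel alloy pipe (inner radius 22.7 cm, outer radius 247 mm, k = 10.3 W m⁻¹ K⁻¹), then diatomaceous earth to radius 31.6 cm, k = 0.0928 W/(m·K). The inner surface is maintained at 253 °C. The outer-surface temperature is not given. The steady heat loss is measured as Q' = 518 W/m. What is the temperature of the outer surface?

Series resistances:
  R'_nickel alloy = ln(0.247/0.227)/(2πk) = 0.08444/(2π·10.3) = 0.001305 m·K/W
  R'_diatomaceous earth = ln(0.316/0.247)/(2πk) = 0.2464/(2π·0.0928) = 0.4225 m·K/W
ΣR = 0.4238 m·K/W
ΔT = Q'·ΣR = 518 × 0.4238 = 219.5 K
Heat flows outward, so T_out = T_in − ΔT = 253 − 219.5 = 33.5 °C

T_out = 33.5 °C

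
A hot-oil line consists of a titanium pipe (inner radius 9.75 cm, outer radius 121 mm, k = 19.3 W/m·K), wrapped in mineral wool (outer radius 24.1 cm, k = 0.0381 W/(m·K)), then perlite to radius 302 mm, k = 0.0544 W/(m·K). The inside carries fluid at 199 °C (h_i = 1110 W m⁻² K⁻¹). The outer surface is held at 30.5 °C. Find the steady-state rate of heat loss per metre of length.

Treat each layer as a resistance in series:
  R'_conv,in = 1/(2πr h) = 1/(2π·0.0975·1110) = 0.001471 m·K/W
  R'_titanium = ln(0.121/0.0975)/(2πk) = 0.2159/(2π·19.3) = 0.001781 m·K/W
  R'_mineral wool = ln(0.241/0.121)/(2πk) = 0.6890/(2π·0.0381) = 2.878 m·K/W
  R'_perlite = ln(0.302/0.241)/(2πk) = 0.2256/(2π·0.0544) = 0.6601 m·K/W
ΣR = 0.001471 + 0.001781 + 2.878 + 0.6601 = 3.541 m·K/W
Q' = ΔT/ΣR = (199 °C − 30.5 °C)/3.541 = 47.6 W/m

Q' = 47.6 W/m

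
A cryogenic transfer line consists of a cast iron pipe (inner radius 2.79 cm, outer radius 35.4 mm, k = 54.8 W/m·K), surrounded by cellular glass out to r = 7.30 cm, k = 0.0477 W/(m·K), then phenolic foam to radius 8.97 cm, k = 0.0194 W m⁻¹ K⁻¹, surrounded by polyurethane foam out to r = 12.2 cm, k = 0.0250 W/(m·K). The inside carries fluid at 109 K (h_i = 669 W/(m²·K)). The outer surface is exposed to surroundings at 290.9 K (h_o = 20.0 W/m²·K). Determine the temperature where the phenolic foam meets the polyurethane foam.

T = 230.9 K

Series thermal resistances, inner to outer:
  R'_conv,in = 1/(2πr h) = 1/(2π·0.0279·669) = 0.008527 m·K/W
  R'_cast iron = ln(0.0354/0.0279)/(2πk) = 0.2381/(2π·54.8) = 6.915×10^-4 m·K/W
  R'_cellular glass = ln(0.0730/0.0354)/(2πk) = 0.7237/(2π·0.0477) = 2.415 m·K/W
  R'_phenolic foam = ln(0.0897/0.0730)/(2πk) = 0.2060/(2π·0.0194) = 1.690 m·K/W
  R'_polyurethane foam = ln(0.122/0.0897)/(2πk) = 0.3076/(2π·0.0250) = 1.958 m·K/W
  R'_conv,out = 1/(2πr h) = 1/(2π·0.122·20.0) = 0.06523 m·K/W
ΣR = 0.008527 + 6.915×10^-4 + 2.415 + 1.690 + 1.958 + 0.06523 = 6.137 m·K/W
Q' = ΔT/ΣR = (109 K − 290.9 K)/6.137 = -29.64 W/m
From the inner boundary to the phenolic foam/polyurethane foam interface, ΣR_partial = 4.114 m·K/W.
T_interface = T_in − Q'·ΣR_partial = 109 K − (-29.64)(4.114) = 230.9 K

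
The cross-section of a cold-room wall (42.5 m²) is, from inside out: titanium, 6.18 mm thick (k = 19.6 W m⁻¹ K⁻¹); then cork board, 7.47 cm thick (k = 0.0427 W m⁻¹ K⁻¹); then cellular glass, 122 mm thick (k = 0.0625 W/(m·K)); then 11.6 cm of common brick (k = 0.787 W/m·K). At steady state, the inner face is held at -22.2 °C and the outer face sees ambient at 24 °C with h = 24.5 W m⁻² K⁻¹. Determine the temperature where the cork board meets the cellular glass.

Series thermal resistances, inner to outer:
  R_titanium = L/(kA) = 0.00618/(19.6·42.5) = 7.419×10^-6 K/W
  R_cork board = L/(kA) = 0.0747/(0.0427·42.5) = 0.04116 K/W
  R_cellular glass = L/(kA) = 0.122/(0.0625·42.5) = 0.04593 K/W
  R_common brick = L/(kA) = 0.116/(0.787·42.5) = 0.003468 K/W
  R_conv,out = 1/(hA) = 1/(24.5·42.5) = 9.604×10^-4 K/W
ΣR = 7.419×10^-6 + 0.04116 + 0.04593 + 0.003468 + 9.604×10^-4 = 0.09153 K/W
Q = ΔT/ΣR = (-22.2 °C − 24 °C)/0.09153 = -504.8 W
From the inner boundary to the cork board/cellular glass interface, ΣR_partial = 0.04117 K/W.
T_interface = T_in − Q·ΣR_partial = -22.2 °C − (-504.8)(0.04117) = -1.42 °C

T = -1.42 °C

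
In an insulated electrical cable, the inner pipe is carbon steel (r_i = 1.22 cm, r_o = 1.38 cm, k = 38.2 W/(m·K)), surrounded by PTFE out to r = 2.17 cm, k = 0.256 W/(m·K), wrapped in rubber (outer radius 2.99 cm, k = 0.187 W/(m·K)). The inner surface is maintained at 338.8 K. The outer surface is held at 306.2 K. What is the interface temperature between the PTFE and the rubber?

Resistance network (inner→outer):
  R'_carbon steel = ln(0.0138/0.0122)/(2πk) = 0.1232/(2π·38.2) = 5.134×10^-4 m·K/W
  R'_PTFE = ln(0.0217/0.0138)/(2πk) = 0.4526/(2π·0.256) = 0.2814 m·K/W
  R'_rubber = ln(0.0299/0.0217)/(2πk) = 0.3205/(2π·0.187) = 0.2728 m·K/W
ΣR = 5.134×10^-4 + 0.2814 + 0.2728 = 0.5547 m·K/W
Q' = ΔT/ΣR = (338.8 K − 306.2 K)/0.5547 = 58.77 W/m
From the inner boundary to the PTFE/rubber interface, ΣR_partial = 0.2819 m·K/W.
T_interface = T_in − Q'·ΣR_partial = 338.8 K − (58.77)(0.2819) = 322.2 K

T = 322.2 K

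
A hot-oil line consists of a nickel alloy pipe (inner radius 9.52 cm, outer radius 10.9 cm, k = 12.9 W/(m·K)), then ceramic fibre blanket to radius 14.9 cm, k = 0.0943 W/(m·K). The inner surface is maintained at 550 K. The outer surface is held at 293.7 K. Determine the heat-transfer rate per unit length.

Q' = 484 W/m

Series thermal resistances, inner to outer:
  R'_nickel alloy = ln(0.109/0.0952)/(2πk) = 0.1354/(2π·12.9) = 0.001670 m·K/W
  R'_ceramic fibre blanket = ln(0.149/0.109)/(2πk) = 0.3126/(2π·0.0943) = 0.5276 m·K/W
ΣR = 0.001670 + 0.5276 = 0.5293 m·K/W
Q' = ΔT/ΣR = (550 K − 293.7 K)/0.5293 = 484 W/m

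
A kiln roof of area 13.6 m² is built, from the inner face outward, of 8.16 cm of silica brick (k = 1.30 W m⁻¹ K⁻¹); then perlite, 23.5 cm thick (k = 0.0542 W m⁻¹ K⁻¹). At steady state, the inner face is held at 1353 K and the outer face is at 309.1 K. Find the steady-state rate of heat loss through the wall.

Q = 3.23 kW

Treat each layer as a resistance in series:
  R_silica brick = L/(kA) = 0.0816/(1.30·13.6) = 0.004615 K/W
  R_perlite = L/(kA) = 0.235/(0.0542·13.6) = 0.3188 K/W
ΣR = 0.004615 + 0.3188 = 0.3234 K/W
Q = ΔT/ΣR = (1353 K − 309.1 K)/0.3234 = 3230 W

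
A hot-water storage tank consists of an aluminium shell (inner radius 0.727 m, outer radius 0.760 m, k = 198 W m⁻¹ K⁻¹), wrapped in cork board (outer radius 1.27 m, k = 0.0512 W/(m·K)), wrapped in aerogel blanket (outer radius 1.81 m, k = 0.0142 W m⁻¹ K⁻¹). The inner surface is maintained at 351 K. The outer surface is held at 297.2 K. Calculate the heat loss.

Q = 25.2 W

Series thermal resistances, inner to outer:
  R_aluminium = (1/0.727 − 1/0.760)/(4πk) = 0.05973/(4π·198) = 2.400×10^-5 K/W
  R_cork board = (1/0.760 − 1/1.27)/(4πk) = 0.5284/(4π·0.0512) = 0.8212 K/W
  R_aerogel blanket = (1/1.27 − 1/1.81)/(4πk) = 0.2349/(4π·0.0142) = 1.316 K/W
ΣR = 2.400×10^-5 + 0.8212 + 1.316 = 2.137 K/W
Q = ΔT/ΣR = (351 K − 297.2 K)/2.137 = 25.2 W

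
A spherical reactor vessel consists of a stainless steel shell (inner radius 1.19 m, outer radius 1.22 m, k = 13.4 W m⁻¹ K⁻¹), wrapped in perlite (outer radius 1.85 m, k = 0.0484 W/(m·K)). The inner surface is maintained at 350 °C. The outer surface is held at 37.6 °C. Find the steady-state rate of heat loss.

Q = 681 W

Series thermal resistances, inner to outer:
  R_stainless steel = (1/1.19 − 1/1.22)/(4πk) = 0.02066/(4π·13.4) = 1.227×10^-4 K/W
  R_perlite = (1/1.22 − 1/1.85)/(4πk) = 0.2791/(4π·0.0484) = 0.4589 K/W
ΣR = 1.227×10^-4 + 0.4589 = 0.4590 K/W
Q = ΔT/ΣR = (350 °C − 37.6 °C)/0.4590 = 681 W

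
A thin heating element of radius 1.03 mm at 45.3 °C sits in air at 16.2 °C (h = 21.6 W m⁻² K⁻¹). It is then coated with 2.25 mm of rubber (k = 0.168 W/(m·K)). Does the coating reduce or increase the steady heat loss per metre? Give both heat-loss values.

increases: 4.07 → 8.70 W/m

Critical radius for a cylinder: r_cr = k/h = 0.00778 m = 0.778 cm.
Outer radius after coating: r₂ = 0.00103 + 0.00225 = 0.00328 m.
Since r₁ < r_cr and r₂ ≤ r_cr, the coating moves toward the maximum at r_cr — heat loss rises.
Bare: R = 1/(2πr₁h) = 7.154 m·K/W; Q = 29.1/7.154 = 4.07 W/m.
Coated: R = R_cond + R_conv = 3.344 m·K/W; Q = 29.1/3.344 = 8.70 W/m.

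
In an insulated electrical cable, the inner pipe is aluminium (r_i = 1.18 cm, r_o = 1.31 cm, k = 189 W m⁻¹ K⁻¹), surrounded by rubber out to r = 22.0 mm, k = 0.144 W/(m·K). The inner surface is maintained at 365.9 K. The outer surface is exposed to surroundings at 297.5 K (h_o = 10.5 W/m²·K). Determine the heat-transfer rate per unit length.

Q' = 54.2 W/m

Resistance network (inner→outer):
  R'_aluminium = ln(0.0131/0.0118)/(2πk) = 0.1045/(2π·189) = 8.801×10^-5 m·K/W
  R'_rubber = ln(0.0220/0.0131)/(2πk) = 0.5184/(2π·0.144) = 0.5730 m·K/W
  R'_conv,out = 1/(2πr h) = 1/(2π·0.0220·10.5) = 0.6890 m·K/W
ΣR = 8.801×10^-5 + 0.5730 + 0.6890 = 1.262 m·K/W
Q' = ΔT/ΣR = (365.9 K − 297.5 K)/1.262 = 54.2 W/m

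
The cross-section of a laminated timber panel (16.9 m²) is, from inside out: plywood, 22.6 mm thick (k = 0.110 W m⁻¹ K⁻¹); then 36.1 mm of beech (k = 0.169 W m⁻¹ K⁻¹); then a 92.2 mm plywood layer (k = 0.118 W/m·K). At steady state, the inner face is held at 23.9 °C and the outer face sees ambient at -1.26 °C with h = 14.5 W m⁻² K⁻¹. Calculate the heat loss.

Q = 335 W

Treat each layer as a resistance in series:
  R_plywood = L/(kA) = 0.0226/(0.110·16.9) = 0.01216 K/W
  R_beech = L/(kA) = 0.0361/(0.169·16.9) = 0.01264 K/W
  R_plywood = L/(kA) = 0.0922/(0.118·16.9) = 0.04623 K/W
  R_conv,out = 1/(hA) = 1/(14.5·16.9) = 0.004081 K/W
ΣR = 0.01216 + 0.01264 + 0.04623 + 0.004081 = 0.07511 K/W
Q = ΔT/ΣR = (23.9 °C − -1.26 °C)/0.07511 = 335 W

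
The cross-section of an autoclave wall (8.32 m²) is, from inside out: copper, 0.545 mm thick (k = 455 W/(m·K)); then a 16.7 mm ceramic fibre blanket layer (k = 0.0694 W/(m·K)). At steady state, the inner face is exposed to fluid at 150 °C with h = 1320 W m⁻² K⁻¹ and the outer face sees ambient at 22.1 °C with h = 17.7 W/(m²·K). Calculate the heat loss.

Series thermal resistances, inner to outer:
  R_conv,in = 1/(hA) = 1/(1320·8.32) = 9.105×10^-5 K/W
  R_copper = L/(kA) = 5.45×10^-4/(455·8.32) = 1.440×10^-7 K/W
  R_ceramic fibre blanket = L/(kA) = 0.0167/(0.0694·8.32) = 0.02892 K/W
  R_conv,out = 1/(hA) = 1/(17.7·8.32) = 0.006791 K/W
ΣR = 9.105×10^-5 + 1.440×10^-7 + 0.02892 + 0.006791 = 0.03580 K/W
Q = ΔT/ΣR = (150 °C − 22.1 °C)/0.03580 = 3570 W

Q = 3.57 kW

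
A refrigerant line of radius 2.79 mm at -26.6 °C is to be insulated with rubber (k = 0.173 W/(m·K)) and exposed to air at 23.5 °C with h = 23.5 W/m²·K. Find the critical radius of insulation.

r_cr = 0.736 cm

For a cylinder, r_cr = k_ins/h = 0.173/23.5 = 0.00736 m = 0.736 cm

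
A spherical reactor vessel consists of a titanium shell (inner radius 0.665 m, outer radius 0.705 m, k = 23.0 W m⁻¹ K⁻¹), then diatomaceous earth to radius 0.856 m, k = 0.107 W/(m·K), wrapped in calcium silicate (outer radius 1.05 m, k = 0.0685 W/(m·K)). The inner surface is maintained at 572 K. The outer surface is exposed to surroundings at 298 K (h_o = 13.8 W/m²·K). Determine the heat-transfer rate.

Q = 619 W

Series thermal resistances, inner to outer:
  R_titanium = (1/0.665 − 1/0.705)/(4πk) = 0.08532/(4π·23.0) = 2.952×10^-4 K/W
  R_diatomaceous earth = (1/0.705 − 1/0.856)/(4πk) = 0.2502/(4π·0.107) = 0.1861 K/W
  R_calcium silicate = (1/0.856 − 1/1.05)/(4πk) = 0.2158/(4π·0.0685) = 0.2507 K/W
  R_conv,out = 1/(4πr²h) = 1/(4π·1.05²·13.8) = 0.005230 K/W
ΣR = 2.952×10^-4 + 0.1861 + 0.2507 + 0.005230 = 0.4423 K/W
Q = ΔT/ΣR = (572 K − 298 K)/0.4423 = 619 W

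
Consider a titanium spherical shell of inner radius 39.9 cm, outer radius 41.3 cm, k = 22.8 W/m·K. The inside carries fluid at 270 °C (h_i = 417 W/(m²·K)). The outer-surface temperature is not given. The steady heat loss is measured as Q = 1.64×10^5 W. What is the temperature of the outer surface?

Series resistances:
  R_conv,in = 1/(4πr²h) = 1/(4π·0.399²·417) = 0.001199 K/W
  R_titanium = (1/0.399 − 1/0.413)/(4πk) = 0.08496/(4π·22.8) = 2.965×10^-4 K/W
ΣR = 0.001495 K/W
ΔT = Q·ΣR = 1.64×10^5 × 0.001495 = 245.2 K
Heat flows outward, so T_out = T_in − ΔT = 270 − 245.2 = 24.8 °C

T_out = 24.8 °C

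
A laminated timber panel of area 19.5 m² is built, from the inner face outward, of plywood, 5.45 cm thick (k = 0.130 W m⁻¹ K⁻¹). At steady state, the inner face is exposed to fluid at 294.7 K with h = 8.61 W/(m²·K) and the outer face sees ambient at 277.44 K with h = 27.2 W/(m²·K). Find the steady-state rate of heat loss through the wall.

Q = 588 W

Series thermal resistances, inner to outer:
  R_conv,in = 1/(hA) = 1/(8.61·19.5) = 0.005956 K/W
  R_plywood = L/(kA) = 0.0545/(0.130·19.5) = 0.02150 K/W
  R_conv,out = 1/(hA) = 1/(27.2·19.5) = 0.001885 K/W
ΣR = 0.005956 + 0.02150 + 0.001885 = 0.02934 K/W
Q = ΔT/ΣR = (294.7 K − 277.44 K)/0.02934 = 588 W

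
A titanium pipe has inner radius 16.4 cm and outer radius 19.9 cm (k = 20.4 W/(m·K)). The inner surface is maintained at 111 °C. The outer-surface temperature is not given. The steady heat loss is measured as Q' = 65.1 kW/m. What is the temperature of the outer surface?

Sum the resistances:
  R'_titanium = ln(0.199/0.164)/(2πk) = 0.1934/(2π·20.4) = 0.001509 m·K/W
ΣR = 0.001509 m·K/W
ΔT = Q'·ΣR = 65100 × 0.001509 = 98.24 K
Heat flows outward, so T_out = T_in − ΔT = 111 − 98.24 = 12.8 °C

T_out = 12.8 °C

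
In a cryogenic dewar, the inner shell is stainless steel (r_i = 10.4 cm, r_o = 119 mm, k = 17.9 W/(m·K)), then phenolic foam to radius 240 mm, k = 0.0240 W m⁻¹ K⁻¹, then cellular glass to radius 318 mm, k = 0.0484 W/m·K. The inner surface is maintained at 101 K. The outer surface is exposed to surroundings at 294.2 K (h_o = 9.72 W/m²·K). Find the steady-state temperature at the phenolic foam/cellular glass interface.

T = 272.7 K

Resistance network (inner→outer):
  R_stainless steel = (1/0.104 − 1/0.119)/(4πk) = 1.212/(4π·17.9) = 0.005388 K/W
  R_phenolic foam = (1/0.119 − 1/0.240)/(4πk) = 4.237/(4π·0.0240) = 14.05 K/W
  R_cellular glass = (1/0.240 − 1/0.318)/(4πk) = 1.022/(4π·0.0484) = 1.680 K/W
  R_conv,out = 1/(4πr²h) = 1/(4π·0.318²·9.72) = 0.08096 K/W
ΣR = 0.005388 + 14.05 + 1.680 + 0.08096 = 15.82 K/W
Q = ΔT/ΣR = (101 K − 294.2 K)/15.82 = -12.21 W
From the inner boundary to the phenolic foam/cellular glass interface, ΣR_partial = 14.06 K/W.
T_interface = T_in − Q·ΣR_partial = 101 K − (-12.21)(14.06) = 272.7 K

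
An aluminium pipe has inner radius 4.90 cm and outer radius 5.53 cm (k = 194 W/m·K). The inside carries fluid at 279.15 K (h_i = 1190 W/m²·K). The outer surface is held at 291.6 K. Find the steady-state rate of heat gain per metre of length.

Series thermal resistances, inner to outer:
  R'_conv,in = 1/(2πr h) = 1/(2π·0.0490·1190) = 0.002729 m·K/W
  R'_aluminium = ln(0.0553/0.0490)/(2πk) = 0.1210/(2π·194) = 9.923×10^-5 m·K/W
ΣR = 0.002729 + 9.923×10^-5 = 0.002828 m·K/W
Q' = ΔT/ΣR = (279.15 K − 291.6 K)/0.002828 = -4400 W/m
(Negative Q' ⇒ heat flows inward; heat gain = 4400 W/m.)

Q' = 4.40 kW/m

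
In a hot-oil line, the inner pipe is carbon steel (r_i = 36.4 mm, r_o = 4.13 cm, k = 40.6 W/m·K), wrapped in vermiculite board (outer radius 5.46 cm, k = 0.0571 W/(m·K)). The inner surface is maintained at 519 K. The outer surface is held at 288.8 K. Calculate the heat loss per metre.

Resistance network (inner→outer):
  R'_carbon steel = ln(0.0413/0.0364)/(2πk) = 0.1263/(2π·40.6) = 4.951×10^-4 m·K/W
  R'_vermiculite board = ln(0.0546/0.0413)/(2πk) = 0.2792/(2π·0.0571) = 0.7781 m·K/W
ΣR = 4.951×10^-4 + 0.7781 = 0.7786 m·K/W
Q' = ΔT/ΣR = (519 K − 288.8 K)/0.7786 = 296 W/m

Q' = 296 W/m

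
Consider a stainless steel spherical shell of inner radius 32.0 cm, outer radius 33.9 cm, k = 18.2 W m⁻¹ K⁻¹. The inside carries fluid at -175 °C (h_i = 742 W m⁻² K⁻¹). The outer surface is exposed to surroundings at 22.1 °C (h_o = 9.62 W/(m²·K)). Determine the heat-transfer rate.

Q = 2.67 kW

Treat each layer as a resistance in series:
  R_conv,in = 1/(4πr²h) = 1/(4π·0.320²·742) = 0.001047 K/W
  R_stainless steel = (1/0.320 − 1/0.339)/(4πk) = 0.1751/(4π·18.2) = 7.658×10^-4 K/W
  R_conv,out = 1/(4πr²h) = 1/(4π·0.339²·9.62) = 0.07198 K/W
ΣR = 0.001047 + 7.658×10^-4 + 0.07198 = 0.07379 K/W
Q = ΔT/ΣR = (-175 °C − 22.1 °C)/0.07379 = -2670 W
(Negative Q ⇒ heat flows inward; heat gain = 2670 W.)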